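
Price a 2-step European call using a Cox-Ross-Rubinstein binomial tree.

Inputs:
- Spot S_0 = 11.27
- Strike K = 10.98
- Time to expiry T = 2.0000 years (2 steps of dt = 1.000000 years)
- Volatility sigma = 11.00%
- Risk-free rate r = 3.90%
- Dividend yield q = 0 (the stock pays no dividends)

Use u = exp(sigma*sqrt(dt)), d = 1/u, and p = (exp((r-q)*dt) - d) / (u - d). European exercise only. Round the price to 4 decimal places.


dt = T/N = 1.000000
u = exp(sigma*sqrt(dt)) = 1.116278; d = 1/u = 0.895834
p = (exp((r-q)*dt) - d) / (u - d) = 0.652939
Discount per step: exp(-r*dt) = 0.961751
Stock lattice S(k, i) with i counting down-moves:
  k=0: S(0,0) = 11.2700
  k=1: S(1,0) = 12.5805; S(1,1) = 10.0961
  k=2: S(2,0) = 14.0433; S(2,1) = 11.2700; S(2,2) = 9.0444
Terminal payoffs V(N, i) = max(S_T - K, 0):
  V(2,0) = 3.063285; V(2,1) = 0.290000; V(2,2) = 0.000000
Backward induction: V(k, i) = exp(-r*dt) * [p * V(k+1, i) + (1-p) * V(k+1, i+1)].
  V(1,0) = exp(-r*dt) * [p*3.063285 + (1-p)*0.290000] = 2.020431
  V(1,1) = exp(-r*dt) * [p*0.290000 + (1-p)*0.000000] = 0.182110
  V(0,0) = exp(-r*dt) * [p*2.020431 + (1-p)*0.182110] = 1.329544

Answer: Price = V(0,0) = 1.3295


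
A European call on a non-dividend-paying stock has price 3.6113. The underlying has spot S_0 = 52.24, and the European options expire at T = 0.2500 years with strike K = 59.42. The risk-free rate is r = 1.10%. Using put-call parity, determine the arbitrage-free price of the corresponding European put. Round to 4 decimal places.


Put-call parity: C - P = S_0 * exp(-qT) - K * exp(-rT).
S_0 * exp(-qT) = 52.2400 * 1.00000000 = 52.24000000
K * exp(-rT) = 59.4200 * 0.99725378 = 59.25681948
P = C - S*exp(-qT) + K*exp(-rT)
P = 3.6113 - 52.24000000 + 59.25681948 = 10.6281

Answer: Put price = 10.6281


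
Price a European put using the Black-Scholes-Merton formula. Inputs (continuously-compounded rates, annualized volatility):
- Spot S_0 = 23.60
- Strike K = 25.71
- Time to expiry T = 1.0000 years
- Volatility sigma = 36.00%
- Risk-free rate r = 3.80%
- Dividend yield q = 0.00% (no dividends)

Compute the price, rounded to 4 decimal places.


Answer: Price = 4.0590

Derivation:
d1 = (ln(S/K) + (r - q + 0.5*sigma^2) * T) / (sigma * sqrt(T)) = 0.04768525
d2 = d1 - sigma * sqrt(T) = -0.31231475
exp(-rT) = 0.96271294; exp(-qT) = 1.00000000
P = K * exp(-rT) * N(-d2) - S_0 * exp(-qT) * N(-d1)
N(-d1) = 0.48098354; N(-d2) = 0.62259933
P = 25.7100 * 0.96271294 * 0.62259933 - 23.6000 * 1.00000000 * 0.48098354 = 4.0590


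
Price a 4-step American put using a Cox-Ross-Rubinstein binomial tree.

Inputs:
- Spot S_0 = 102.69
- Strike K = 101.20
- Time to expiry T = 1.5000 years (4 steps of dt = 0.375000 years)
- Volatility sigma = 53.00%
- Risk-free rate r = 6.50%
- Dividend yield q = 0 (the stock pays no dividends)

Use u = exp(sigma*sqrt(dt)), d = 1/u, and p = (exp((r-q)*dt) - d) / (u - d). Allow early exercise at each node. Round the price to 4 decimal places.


dt = T/N = 0.375000
u = exp(sigma*sqrt(dt)) = 1.383418; d = 1/u = 0.722847
p = (exp((r-q)*dt) - d) / (u - d) = 0.456919
Discount per step: exp(-r*dt) = 0.975920
Stock lattice S(k, i) with i counting down-moves:
  k=0: S(0,0) = 102.6900
  k=1: S(1,0) = 142.0632; S(1,1) = 74.2292
  k=2: S(2,0) = 196.5328; S(2,1) = 102.6900; S(2,2) = 53.6564
  k=3: S(3,0) = 271.8871; S(3,1) = 142.0632; S(3,2) = 74.2292; S(3,3) = 38.7853
  k=4: S(4,0) = 376.1336; S(4,1) = 196.5328; S(4,2) = 102.6900; S(4,3) = 53.6564; S(4,4) = 28.0359
Terminal payoffs V(N, i) = max(K - S_T, 0):
  V(4,0) = 0.000000; V(4,1) = 0.000000; V(4,2) = 0.000000; V(4,3) = 47.543643; V(4,4) = 73.164118
Backward induction: V(k, i) = exp(-r*dt) * [p * V(k+1, i) + (1-p) * V(k+1, i+1)]; then take max(V_cont, immediate exercise) for American.
  V(3,0) = exp(-r*dt) * [p*0.000000 + (1-p)*0.000000] = 0.000000; exercise = 0.000000; V(3,0) = max -> 0.000000
  V(3,1) = exp(-r*dt) * [p*0.000000 + (1-p)*0.000000] = 0.000000; exercise = 0.000000; V(3,1) = max -> 0.000000
  V(3,2) = exp(-r*dt) * [p*0.000000 + (1-p)*47.543643] = 25.198304; exercise = 26.970819; V(3,2) = max -> 26.970819
  V(3,3) = exp(-r*dt) * [p*47.543643 + (1-p)*73.164118] = 59.977722; exercise = 62.414651; V(3,3) = max -> 62.414651
  V(2,0) = exp(-r*dt) * [p*0.000000 + (1-p)*0.000000] = 0.000000; exercise = 0.000000; V(2,0) = max -> 0.000000
  V(2,1) = exp(-r*dt) * [p*0.000000 + (1-p)*26.970819] = 14.294633; exercise = 0.000000; V(2,1) = max -> 14.294633
  V(2,2) = exp(-r*dt) * [p*26.970819 + (1-p)*62.414651] = 45.106713; exercise = 47.543643; V(2,2) = max -> 47.543643
  V(1,0) = exp(-r*dt) * [p*0.000000 + (1-p)*14.294633] = 7.576208; exercise = 0.000000; V(1,0) = max -> 7.576208
  V(1,1) = exp(-r*dt) * [p*14.294633 + (1-p)*47.543643] = 31.572510; exercise = 26.970819; V(1,1) = max -> 31.572510
  V(0,0) = exp(-r*dt) * [p*7.576208 + (1-p)*31.572510] = 20.111898; exercise = 0.000000; V(0,0) = max -> 20.111898

Answer: Price = V(0,0) = 20.1119


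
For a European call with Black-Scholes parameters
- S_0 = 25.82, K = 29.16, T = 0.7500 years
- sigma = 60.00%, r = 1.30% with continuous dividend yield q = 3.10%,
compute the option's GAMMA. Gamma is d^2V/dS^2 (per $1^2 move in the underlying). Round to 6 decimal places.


d1 = -0.0002858302; d2 = -0.5199010725
phi(d1) = 0.3989422641; exp(-qT) = 0.9770181987; exp(-rT) = 0.9902973771
Gamma = exp(-qT) * phi(d1) / (S * sigma * sqrt(T)) = 0.9770181987 * 0.3989422641 / (25.8200 * 0.6000 * 0.8660254038) = 0.029052

Answer: Gamma = 0.029052


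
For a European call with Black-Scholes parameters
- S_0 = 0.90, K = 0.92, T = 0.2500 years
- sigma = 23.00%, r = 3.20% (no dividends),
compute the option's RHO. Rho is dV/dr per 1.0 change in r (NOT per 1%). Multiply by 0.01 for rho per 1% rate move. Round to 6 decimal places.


Answer: Rho = 0.097872

Derivation:
d1 = -0.0640557106; d2 = -0.1790557106
phi(d1) = 0.3981246626; exp(-qT) = 1.0000000000; exp(-rT) = 0.9920319148
N(d2) = 0.4289469789
Rho = K*T*exp(-rT)*N(d2) = 0.9200 * 0.2500 * 0.9920319148 * 0.4289469789 = 0.097872


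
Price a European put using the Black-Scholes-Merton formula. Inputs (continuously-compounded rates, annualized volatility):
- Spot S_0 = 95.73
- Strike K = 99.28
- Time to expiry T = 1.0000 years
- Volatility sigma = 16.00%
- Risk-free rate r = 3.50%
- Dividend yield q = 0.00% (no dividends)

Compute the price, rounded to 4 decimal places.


Answer: Price = 6.1762

Derivation:
d1 = (ln(S/K) + (r - q + 0.5*sigma^2) * T) / (sigma * sqrt(T)) = 0.07117243
d2 = d1 - sigma * sqrt(T) = -0.08882757
exp(-rT) = 0.96560542; exp(-qT) = 1.00000000
P = K * exp(-rT) * N(-d2) - S_0 * exp(-qT) * N(-d1)
N(-d1) = 0.47163026; N(-d2) = 0.53539053
P = 99.2800 * 0.96560542 * 0.53539053 - 95.7300 * 1.00000000 * 0.47163026 = 6.1762


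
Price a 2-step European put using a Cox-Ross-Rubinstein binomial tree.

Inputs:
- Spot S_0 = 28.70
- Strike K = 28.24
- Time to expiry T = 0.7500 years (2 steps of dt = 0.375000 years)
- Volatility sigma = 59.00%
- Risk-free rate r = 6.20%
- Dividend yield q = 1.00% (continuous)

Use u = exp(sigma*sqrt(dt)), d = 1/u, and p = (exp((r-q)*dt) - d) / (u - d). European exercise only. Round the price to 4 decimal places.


Answer: Price = V(0,0) = 4.3239

Derivation:
dt = T/N = 0.375000
u = exp(sigma*sqrt(dt)) = 1.435194; d = 1/u = 0.696770
p = (exp((r-q)*dt) - d) / (u - d) = 0.437312
Discount per step: exp(-r*dt) = 0.977018
Stock lattice S(k, i) with i counting down-moves:
  k=0: S(0,0) = 28.7000
  k=1: S(1,0) = 41.1901; S(1,1) = 19.9973
  k=2: S(2,0) = 59.1157; S(2,1) = 28.7000; S(2,2) = 13.9335
Terminal payoffs V(N, i) = max(K - S_T, 0):
  V(2,0) = 0.000000; V(2,1) = 0.000000; V(2,2) = 14.306477
Backward induction: V(k, i) = exp(-r*dt) * [p * V(k+1, i) + (1-p) * V(k+1, i+1)].
  V(1,0) = exp(-r*dt) * [p*0.000000 + (1-p)*0.000000] = 0.000000
  V(1,1) = exp(-r*dt) * [p*0.000000 + (1-p)*14.306477] = 7.865081
  V(0,0) = exp(-r*dt) * [p*0.000000 + (1-p)*7.865081] = 4.323881


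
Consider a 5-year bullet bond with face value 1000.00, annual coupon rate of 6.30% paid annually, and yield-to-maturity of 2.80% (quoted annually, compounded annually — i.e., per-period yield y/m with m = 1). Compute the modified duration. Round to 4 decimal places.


Answer: Modified duration = 4.3642

Derivation:
Coupon per period c = face * coupon_rate / m = 63.000000
Periods per year m = 1; per-period yield y/m = 0.028000
Number of cashflows N = 5
Cashflows (t years, CF_t, discount factor 1/(1+y/m)^(m*t), PV):
  t = 1.0000: CF_t = 63.000000, DF = 0.972763, PV = 61.284047
  t = 2.0000: CF_t = 63.000000, DF = 0.946267, PV = 59.614831
  t = 3.0000: CF_t = 63.000000, DF = 0.920493, PV = 57.991081
  t = 4.0000: CF_t = 63.000000, DF = 0.895422, PV = 56.411558
  t = 5.0000: CF_t = 1063.000000, DF = 0.871033, PV = 925.907690
Price P = sum_t PV_t = 1161.209207
First compute Macaulay numerator sum_t t * PV_t:
  t * PV_t at t = 1.0000: 61.284047
  t * PV_t at t = 2.0000: 119.229663
  t * PV_t at t = 3.0000: 173.973243
  t * PV_t at t = 4.0000: 225.646230
  t * PV_t at t = 5.0000: 4629.538452
Macaulay duration D = 5209.671635 / 1161.209207 = 4.486420
Modified duration = D / (1 + y/m) = 4.486420 / (1 + 0.028000) = 4.364221


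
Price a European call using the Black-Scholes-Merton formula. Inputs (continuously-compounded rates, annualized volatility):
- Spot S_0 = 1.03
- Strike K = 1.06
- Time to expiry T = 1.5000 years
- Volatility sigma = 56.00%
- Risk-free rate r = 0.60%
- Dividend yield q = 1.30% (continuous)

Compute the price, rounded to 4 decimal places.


d1 = (ln(S/K) + (r - q + 0.5*sigma^2) * T) / (sigma * sqrt(T)) = 0.28575907
d2 = d1 - sigma * sqrt(T) = -0.40009806
exp(-rT) = 0.99104038; exp(-qT) = 0.98068890
C = S_0 * exp(-qT) * N(d1) - K * exp(-rT) * N(d2)
N(d1) = 0.61246867; N(d2) = 0.34454215
C = 1.0300 * 0.98068890 * 0.61246867 - 1.0600 * 0.99104038 * 0.34454215 = 0.2567

Answer: Price = 0.2567


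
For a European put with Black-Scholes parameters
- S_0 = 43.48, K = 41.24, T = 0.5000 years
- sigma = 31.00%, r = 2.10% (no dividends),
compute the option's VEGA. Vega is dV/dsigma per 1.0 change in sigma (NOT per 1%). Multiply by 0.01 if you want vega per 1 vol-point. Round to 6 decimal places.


Answer: Vega = 11.327911

Derivation:
d1 = 0.3987963776; d2 = 0.1795932754
phi(d1) = 0.3684472194; exp(-qT) = 1.0000000000; exp(-rT) = 0.9895549326
Vega = S * exp(-qT) * phi(d1) * sqrt(T) = 43.4800 * 1.0000000000 * 0.3684472194 * 0.7071067812 = 11.327911


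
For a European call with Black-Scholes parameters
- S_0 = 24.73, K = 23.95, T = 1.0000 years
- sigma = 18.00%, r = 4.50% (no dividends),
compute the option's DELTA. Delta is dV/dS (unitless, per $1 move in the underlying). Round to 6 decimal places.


d1 = 0.5180486538; d2 = 0.3380486538
phi(d1) = 0.3488456434; exp(-qT) = 1.0000000000; exp(-rT) = 0.9559974818
N(d1) = 0.6977878382
Delta = exp(-qT) * N(d1) = 1.0000000000 * 0.6977878382 = 0.697788

Answer: Delta = 0.697788


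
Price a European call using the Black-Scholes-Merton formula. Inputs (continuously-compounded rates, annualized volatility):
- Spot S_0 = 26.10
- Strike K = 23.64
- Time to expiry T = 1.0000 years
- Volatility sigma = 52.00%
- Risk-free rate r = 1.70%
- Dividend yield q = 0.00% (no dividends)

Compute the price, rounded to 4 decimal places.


Answer: Price = 6.6125

Derivation:
d1 = (ln(S/K) + (r - q + 0.5*sigma^2) * T) / (sigma * sqrt(T)) = 0.48306754
d2 = d1 - sigma * sqrt(T) = -0.03693246
exp(-rT) = 0.98314368; exp(-qT) = 1.00000000
C = S_0 * exp(-qT) * N(d1) - K * exp(-rT) * N(d2)
N(d1) = 0.68547611; N(d2) = 0.48526943
C = 26.1000 * 1.00000000 * 0.68547611 - 23.6400 * 0.98314368 * 0.48526943 = 6.6125


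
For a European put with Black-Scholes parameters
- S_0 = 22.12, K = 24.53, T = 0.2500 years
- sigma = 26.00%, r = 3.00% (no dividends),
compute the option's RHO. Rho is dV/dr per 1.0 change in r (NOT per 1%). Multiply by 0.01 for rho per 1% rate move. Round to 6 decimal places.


Answer: Rho = -4.802123

Derivation:
d1 = -0.6728052432; d2 = -0.8028052432
phi(d1) = 0.3181373787; exp(-qT) = 1.0000000000; exp(-rT) = 0.9925280548
N(-d2) = 0.7889563444
Rho = -K*T*exp(-rT)*N(-d2) = -24.5300 * 0.2500 * 0.9925280548 * 0.7889563444 = -4.802123


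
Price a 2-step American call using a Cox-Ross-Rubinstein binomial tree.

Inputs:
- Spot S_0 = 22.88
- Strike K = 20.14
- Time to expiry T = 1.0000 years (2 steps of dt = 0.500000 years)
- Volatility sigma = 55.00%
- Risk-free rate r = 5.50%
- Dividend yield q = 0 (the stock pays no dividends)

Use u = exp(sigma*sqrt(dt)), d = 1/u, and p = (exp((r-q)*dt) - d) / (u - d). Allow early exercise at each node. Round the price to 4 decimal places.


Answer: Price = V(0,0) = 6.6866

Derivation:
dt = T/N = 0.500000
u = exp(sigma*sqrt(dt)) = 1.475370; d = 1/u = 0.677796
p = (exp((r-q)*dt) - d) / (u - d) = 0.438938
Discount per step: exp(-r*dt) = 0.972875
Stock lattice S(k, i) with i counting down-moves:
  k=0: S(0,0) = 22.8800
  k=1: S(1,0) = 33.7565; S(1,1) = 15.5080
  k=2: S(2,0) = 49.8033; S(2,1) = 22.8800; S(2,2) = 10.5112
Terminal payoffs V(N, i) = max(S_T - K, 0):
  V(2,0) = 29.663269; V(2,1) = 2.740000; V(2,2) = 0.000000
Backward induction: V(k, i) = exp(-r*dt) * [p * V(k+1, i) + (1-p) * V(k+1, i+1)]; then take max(V_cont, immediate exercise) for American.
  V(1,0) = exp(-r*dt) * [p*29.663269 + (1-p)*2.740000] = 14.162767; exercise = 13.616463; V(1,0) = max -> 14.162767
  V(1,1) = exp(-r*dt) * [p*2.740000 + (1-p)*0.000000] = 1.170067; exercise = 0.000000; V(1,1) = max -> 1.170067
  V(0,0) = exp(-r*dt) * [p*14.162767 + (1-p)*1.170067] = 6.686624; exercise = 2.740000; V(0,0) = max -> 6.686624


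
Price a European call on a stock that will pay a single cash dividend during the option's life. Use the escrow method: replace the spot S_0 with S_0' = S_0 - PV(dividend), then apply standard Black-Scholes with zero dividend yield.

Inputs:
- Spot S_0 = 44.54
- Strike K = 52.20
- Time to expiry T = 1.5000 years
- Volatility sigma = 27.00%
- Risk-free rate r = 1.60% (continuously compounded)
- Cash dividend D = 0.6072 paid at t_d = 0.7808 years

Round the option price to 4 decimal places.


PV(D) = D * exp(-r * t_d) = 0.6072 * 0.98758491 = 0.59966156
S_0' = S_0 - PV(D) = 44.5400 - 0.59966156 = 43.94033844
d1 = (ln(S_0'/K) + (r + sigma^2/2)*T) / (sigma*sqrt(T)) = -0.28297572
d2 = d1 - sigma*sqrt(T) = -0.61365683
exp(-rT) = 0.97628571
N(d1) = 0.38859773; N(d2) = 0.26972106
C = S_0' * N(d1) - K * exp(-rT) * N(d2) = 43.94033844 * 0.38859773 - 52.2000 * 0.97628571 * 0.26972106 = 3.3296

Answer: Price = 3.3296


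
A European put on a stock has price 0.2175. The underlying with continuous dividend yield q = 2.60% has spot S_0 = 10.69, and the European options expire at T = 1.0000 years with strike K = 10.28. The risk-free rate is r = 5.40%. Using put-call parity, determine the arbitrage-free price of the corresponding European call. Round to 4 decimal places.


Put-call parity: C - P = S_0 * exp(-qT) - K * exp(-rT).
S_0 * exp(-qT) = 10.6900 * 0.97433509 = 10.41564211
K * exp(-rT) = 10.2800 * 0.94743211 = 9.73960205
C = P + S*exp(-qT) - K*exp(-rT)
C = 0.2175 + 10.41564211 - 9.73960205 = 0.8935

Answer: Call price = 0.8935


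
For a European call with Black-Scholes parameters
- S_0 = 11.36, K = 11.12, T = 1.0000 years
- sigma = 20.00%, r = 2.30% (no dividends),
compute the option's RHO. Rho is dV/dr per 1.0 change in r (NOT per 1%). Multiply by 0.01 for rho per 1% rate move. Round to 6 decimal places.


Answer: Rho = 5.960177

Derivation:
d1 = 0.3217656224; d2 = 0.1217656224
phi(d1) = 0.3788158442; exp(-qT) = 1.0000000000; exp(-rT) = 0.9772624838
N(d2) = 0.5484576797
Rho = K*T*exp(-rT)*N(d2) = 11.1200 * 1.0000 * 0.9772624838 * 0.5484576797 = 5.960177


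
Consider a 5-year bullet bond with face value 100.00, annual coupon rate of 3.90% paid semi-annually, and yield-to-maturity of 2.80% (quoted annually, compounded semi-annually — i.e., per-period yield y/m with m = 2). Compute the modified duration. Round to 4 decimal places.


Answer: Modified duration = 4.5395

Derivation:
Coupon per period c = face * coupon_rate / m = 1.950000
Periods per year m = 2; per-period yield y/m = 0.014000
Number of cashflows N = 10
Cashflows (t years, CF_t, discount factor 1/(1+y/m)^(m*t), PV):
  t = 0.5000: CF_t = 1.950000, DF = 0.986193, PV = 1.923077
  t = 1.0000: CF_t = 1.950000, DF = 0.972577, PV = 1.896526
  t = 1.5000: CF_t = 1.950000, DF = 0.959149, PV = 1.870341
  t = 2.0000: CF_t = 1.950000, DF = 0.945906, PV = 1.844518
  t = 2.5000: CF_t = 1.950000, DF = 0.932847, PV = 1.819051
  t = 3.0000: CF_t = 1.950000, DF = 0.919967, PV = 1.793936
  t = 3.5000: CF_t = 1.950000, DF = 0.907265, PV = 1.769167
  t = 4.0000: CF_t = 1.950000, DF = 0.894739, PV = 1.744741
  t = 4.5000: CF_t = 1.950000, DF = 0.882386, PV = 1.720652
  t = 5.0000: CF_t = 101.950000, DF = 0.870203, PV = 88.717170
Price P = sum_t PV_t = 105.099178
First compute Macaulay numerator sum_t t * PV_t:
  t * PV_t at t = 0.5000: 0.961538
  t * PV_t at t = 1.0000: 1.896526
  t * PV_t at t = 1.5000: 2.805511
  t * PV_t at t = 2.0000: 3.689035
  t * PV_t at t = 2.5000: 4.547627
  t * PV_t at t = 3.0000: 5.381807
  t * PV_t at t = 3.5000: 6.192086
  t * PV_t at t = 4.0000: 6.978964
  t * PV_t at t = 4.5000: 7.742934
  t * PV_t at t = 5.0000: 443.585850
Macaulay duration D = 483.781878 / 105.099178 = 4.603099
Modified duration = D / (1 + y/m) = 4.603099 / (1 + 0.014000) = 4.539545


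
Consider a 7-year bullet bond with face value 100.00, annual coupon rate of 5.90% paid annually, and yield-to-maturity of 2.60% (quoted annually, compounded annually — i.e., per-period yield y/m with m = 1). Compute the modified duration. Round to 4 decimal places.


Coupon per period c = face * coupon_rate / m = 5.900000
Periods per year m = 1; per-period yield y/m = 0.026000
Number of cashflows N = 7
Cashflows (t years, CF_t, discount factor 1/(1+y/m)^(m*t), PV):
  t = 1.0000: CF_t = 5.900000, DF = 0.974659, PV = 5.750487
  t = 2.0000: CF_t = 5.900000, DF = 0.949960, PV = 5.604763
  t = 3.0000: CF_t = 5.900000, DF = 0.925887, PV = 5.462732
  t = 4.0000: CF_t = 5.900000, DF = 0.902424, PV = 5.324301
  t = 5.0000: CF_t = 5.900000, DF = 0.879555, PV = 5.189377
  t = 6.0000: CF_t = 5.900000, DF = 0.857266, PV = 5.057872
  t = 7.0000: CF_t = 105.900000, DF = 0.835542, PV = 88.483936
Price P = sum_t PV_t = 120.873469
First compute Macaulay numerator sum_t t * PV_t:
  t * PV_t at t = 1.0000: 5.750487
  t * PV_t at t = 2.0000: 11.209527
  t * PV_t at t = 3.0000: 16.388197
  t * PV_t at t = 4.0000: 21.297202
  t * PV_t at t = 5.0000: 25.946884
  t * PV_t at t = 6.0000: 30.347233
  t * PV_t at t = 7.0000: 619.387554
Macaulay duration D = 730.327086 / 120.873469 = 6.042079
Modified duration = D / (1 + y/m) = 6.042079 / (1 + 0.026000) = 5.888966

Answer: Modified duration = 5.8890


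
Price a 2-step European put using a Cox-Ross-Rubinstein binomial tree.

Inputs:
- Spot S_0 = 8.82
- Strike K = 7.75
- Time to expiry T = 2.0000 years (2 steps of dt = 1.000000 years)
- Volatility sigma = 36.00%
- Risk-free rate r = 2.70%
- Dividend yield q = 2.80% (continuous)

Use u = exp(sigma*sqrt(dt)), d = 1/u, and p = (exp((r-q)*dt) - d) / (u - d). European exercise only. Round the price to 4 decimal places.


dt = T/N = 1.000000
u = exp(sigma*sqrt(dt)) = 1.433329; d = 1/u = 0.697676
p = (exp((r-q)*dt) - d) / (u - d) = 0.409601
Discount per step: exp(-r*dt) = 0.973361
Stock lattice S(k, i) with i counting down-moves:
  k=0: S(0,0) = 8.8200
  k=1: S(1,0) = 12.6420; S(1,1) = 6.1535
  k=2: S(2,0) = 18.1201; S(2,1) = 8.8200; S(2,2) = 4.2932
Terminal payoffs V(N, i) = max(K - S_T, 0):
  V(2,0) = 0.000000; V(2,1) = 0.000000; V(2,2) = 3.456845
Backward induction: V(k, i) = exp(-r*dt) * [p * V(k+1, i) + (1-p) * V(k+1, i+1)].
  V(1,0) = exp(-r*dt) * [p*0.000000 + (1-p)*0.000000] = 0.000000
  V(1,1) = exp(-r*dt) * [p*0.000000 + (1-p)*3.456845] = 1.986551
  V(0,0) = exp(-r*dt) * [p*0.000000 + (1-p)*1.986551] = 1.141614

Answer: Price = V(0,0) = 1.1416


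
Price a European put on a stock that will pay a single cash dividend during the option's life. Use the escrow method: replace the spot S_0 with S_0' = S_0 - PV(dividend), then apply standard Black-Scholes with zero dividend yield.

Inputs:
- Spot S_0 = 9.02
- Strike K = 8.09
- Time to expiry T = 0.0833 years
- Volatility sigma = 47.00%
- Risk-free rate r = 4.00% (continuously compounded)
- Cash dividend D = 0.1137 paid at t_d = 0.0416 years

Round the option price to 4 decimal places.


PV(D) = D * exp(-r * t_d) = 0.1137 * 0.99833738 = 0.11351096
S_0' = S_0 - PV(D) = 9.0200 - 0.11351096 = 8.90648904
d1 = (ln(S_0'/K) + (r + sigma^2/2)*T) / (sigma*sqrt(T)) = 0.80120701
d2 = d1 - sigma*sqrt(T) = 0.66555683
exp(-rT) = 0.99667354
N(-d1) = 0.21150591; N(-d2) = 0.25284720
P = K * exp(-rT) * N(-d2) - S_0' * N(-d1) = 8.0900 * 0.99667354 * 0.25284720 - 8.90648904 * 0.21150591 = 0.1550

Answer: Price = 0.1550


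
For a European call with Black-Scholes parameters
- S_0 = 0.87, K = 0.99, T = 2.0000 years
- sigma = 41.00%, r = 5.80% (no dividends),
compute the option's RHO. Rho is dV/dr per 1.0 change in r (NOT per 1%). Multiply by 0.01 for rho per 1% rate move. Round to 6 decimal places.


d1 = 0.2671281585; d2 = -0.3126994020
phi(d1) = 0.3849594558; exp(-qT) = 1.0000000000; exp(-rT) = 0.8904752233
N(d2) = 0.3772545250
Rho = K*T*exp(-rT)*N(d2) = 0.9900 * 2.0000 * 0.8904752233 * 0.3772545250 = 0.665153

Answer: Rho = 0.665153


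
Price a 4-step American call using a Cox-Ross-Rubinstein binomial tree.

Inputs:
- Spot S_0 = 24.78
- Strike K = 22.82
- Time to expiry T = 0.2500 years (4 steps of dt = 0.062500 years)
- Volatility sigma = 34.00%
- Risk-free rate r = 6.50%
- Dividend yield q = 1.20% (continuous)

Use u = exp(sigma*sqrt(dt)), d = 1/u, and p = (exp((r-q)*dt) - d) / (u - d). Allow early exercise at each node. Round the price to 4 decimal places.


Answer: Price = V(0,0) = 3.0508

Derivation:
dt = T/N = 0.062500
u = exp(sigma*sqrt(dt)) = 1.088717; d = 1/u = 0.918512
p = (exp((r-q)*dt) - d) / (u - d) = 0.498257
Discount per step: exp(-r*dt) = 0.995946
Stock lattice S(k, i) with i counting down-moves:
  k=0: S(0,0) = 24.7800
  k=1: S(1,0) = 26.9784; S(1,1) = 22.7607
  k=2: S(2,0) = 29.3719; S(2,1) = 24.7800; S(2,2) = 20.9060
  k=3: S(3,0) = 31.9776; S(3,1) = 26.9784; S(3,2) = 22.7607; S(3,3) = 19.2024
  k=4: S(4,0) = 34.8146; S(4,1) = 29.3719; S(4,2) = 24.7800; S(4,3) = 20.9060; S(4,4) = 17.6377
Terminal payoffs V(N, i) = max(S_T - K, 0):
  V(4,0) = 11.994601; V(4,1) = 6.551854; V(4,2) = 1.960000; V(4,3) = 0.000000; V(4,4) = 0.000000
Backward induction: V(k, i) = exp(-r*dt) * [p * V(k+1, i) + (1-p) * V(k+1, i+1)]; then take max(V_cont, immediate exercise) for American.
  V(3,0) = exp(-r*dt) * [p*11.994601 + (1-p)*6.551854] = 9.226183; exercise = 9.157639; V(3,0) = max -> 9.226183
  V(3,1) = exp(-r*dt) * [p*6.551854 + (1-p)*1.960000] = 4.230701; exercise = 4.158409; V(3,1) = max -> 4.230701
  V(3,2) = exp(-r*dt) * [p*1.960000 + (1-p)*0.000000] = 0.972624; exercise = 0.000000; V(3,2) = max -> 0.972624
  V(3,3) = exp(-r*dt) * [p*0.000000 + (1-p)*0.000000] = 0.000000; exercise = 0.000000; V(3,3) = max -> 0.000000
  V(2,0) = exp(-r*dt) * [p*9.226183 + (1-p)*4.230701] = 6.692491; exercise = 6.551854; V(2,0) = max -> 6.692491
  V(2,1) = exp(-r*dt) * [p*4.230701 + (1-p)*0.972624] = 2.585459; exercise = 1.960000; V(2,1) = max -> 2.585459
  V(2,2) = exp(-r*dt) * [p*0.972624 + (1-p)*0.000000] = 0.482652; exercise = 0.000000; V(2,2) = max -> 0.482652
  V(1,0) = exp(-r*dt) * [p*6.692491 + (1-p)*2.585459] = 4.613037; exercise = 4.158409; V(1,0) = max -> 4.613037
  V(1,1) = exp(-r*dt) * [p*2.585459 + (1-p)*0.482652] = 1.524185; exercise = 0.000000; V(1,1) = max -> 1.524185
  V(0,0) = exp(-r*dt) * [p*4.613037 + (1-p)*1.524185] = 3.050808; exercise = 1.960000; V(0,0) = max -> 3.050808


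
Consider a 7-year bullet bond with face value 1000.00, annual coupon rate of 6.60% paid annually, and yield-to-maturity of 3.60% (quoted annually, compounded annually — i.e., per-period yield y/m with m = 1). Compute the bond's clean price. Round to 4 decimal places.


Coupon per period c = face * coupon_rate / m = 66.000000
Periods per year m = 1; per-period yield y/m = 0.036000
Number of cashflows N = 7
Cashflows (t years, CF_t, discount factor 1/(1+y/m)^(m*t), PV):
  t = 1.0000: CF_t = 66.000000, DF = 0.965251, PV = 63.706564
  t = 2.0000: CF_t = 66.000000, DF = 0.931709, PV = 61.492822
  t = 3.0000: CF_t = 66.000000, DF = 0.899333, PV = 59.356006
  t = 4.0000: CF_t = 66.000000, DF = 0.868082, PV = 57.293442
  t = 5.0000: CF_t = 66.000000, DF = 0.837917, PV = 55.302550
  t = 6.0000: CF_t = 66.000000, DF = 0.808801, PV = 53.380840
  t = 7.0000: CF_t = 1066.000000, DF = 0.780696, PV = 832.221472
Price P = sum_t PV_t = 1182.753696

Answer: Price = 1182.7537


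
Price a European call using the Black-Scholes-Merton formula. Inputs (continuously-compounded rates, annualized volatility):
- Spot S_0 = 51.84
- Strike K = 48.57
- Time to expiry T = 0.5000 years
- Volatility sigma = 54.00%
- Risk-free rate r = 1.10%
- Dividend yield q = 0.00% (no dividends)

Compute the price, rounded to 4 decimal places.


d1 = (ln(S/K) + (r - q + 0.5*sigma^2) * T) / (sigma * sqrt(T)) = 0.37596081
d2 = d1 - sigma * sqrt(T) = -0.00587685
exp(-rT) = 0.99451510; exp(-qT) = 1.00000000
C = S_0 * exp(-qT) * N(d1) - K * exp(-rT) * N(d2)
N(d1) = 0.64652698; N(d2) = 0.49765549
C = 51.8400 * 1.00000000 * 0.64652698 - 48.5700 * 0.99451510 * 0.49765549 = 9.4774

Answer: Price = 9.4774


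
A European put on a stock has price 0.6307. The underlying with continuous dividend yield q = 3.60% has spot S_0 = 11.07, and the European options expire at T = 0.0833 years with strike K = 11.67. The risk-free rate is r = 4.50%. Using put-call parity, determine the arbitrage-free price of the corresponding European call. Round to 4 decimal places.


Put-call parity: C - P = S_0 * exp(-qT) - K * exp(-rT).
S_0 * exp(-qT) = 11.0700 * 0.99700569 = 11.03685301
K * exp(-rT) = 11.6700 * 0.99625852 = 11.62633689
C = P + S*exp(-qT) - K*exp(-rT)
C = 0.6307 + 11.03685301 - 11.62633689 = 0.0412

Answer: Call price = 0.0412


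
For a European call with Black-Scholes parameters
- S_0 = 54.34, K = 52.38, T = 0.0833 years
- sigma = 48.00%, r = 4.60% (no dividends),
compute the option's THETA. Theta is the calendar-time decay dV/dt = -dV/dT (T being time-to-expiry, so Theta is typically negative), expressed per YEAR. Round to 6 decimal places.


d1 = 0.3620979279; d2 = 0.2235615789
phi(d1) = 0.3736274923; exp(-qT) = 1.0000000000; exp(-rT) = 0.9961755320
Theta = -S*exp(-qT)*phi(d1)*sigma/(2*sqrt(T)) - r*K*exp(-rT)*N(d2) + q*S*exp(-qT)*N(d1)
N(d1) = 0.6413605740; N(d2) = 0.5884507687; sqrt(T) = 0.2886173938
Term 1 = -54.3400 * 1.0000000000 * 0.3736274923 * 0.4800 / (2 * 0.2886173938) = -16.8829059102
Term 2 = -0.0460 * 52.3800 * 0.9961755320 * 0.5884507687 = -1.4124377966
Term 3 = 0 (no dividend yield, q = 0)
Theta = -16.8829059102 + (-1.4124377966) + (0.0000000000) = -18.295344

Answer: Theta = -18.295344


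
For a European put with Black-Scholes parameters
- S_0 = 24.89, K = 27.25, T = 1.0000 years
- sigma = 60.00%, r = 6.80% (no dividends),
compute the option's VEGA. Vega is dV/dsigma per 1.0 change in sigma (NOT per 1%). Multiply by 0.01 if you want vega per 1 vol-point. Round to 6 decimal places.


d1 = 0.2623543255; d2 = -0.3376456745
phi(d1) = 0.3854462869; exp(-qT) = 1.0000000000; exp(-rT) = 0.9342604736
Vega = S * exp(-qT) * phi(d1) * sqrt(T) = 24.8900 * 1.0000000000 * 0.3854462869 * 1.0000000000 = 9.593758

Answer: Vega = 9.593758


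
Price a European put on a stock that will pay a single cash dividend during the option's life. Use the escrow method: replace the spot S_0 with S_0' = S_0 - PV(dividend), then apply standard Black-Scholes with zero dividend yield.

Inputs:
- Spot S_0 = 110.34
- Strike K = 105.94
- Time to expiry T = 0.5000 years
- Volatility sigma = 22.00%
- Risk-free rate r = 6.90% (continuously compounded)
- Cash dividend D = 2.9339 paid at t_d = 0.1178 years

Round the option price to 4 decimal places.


Answer: Price = 4.2740

Derivation:
PV(D) = D * exp(-r * t_d) = 2.9339 * 0.99190474 = 2.91014933
S_0' = S_0 - PV(D) = 110.3400 - 2.91014933 = 107.42985067
d1 = (ln(S_0'/K) + (r + sigma^2/2)*T) / (sigma*sqrt(T)) = 0.38932776
d2 = d1 - sigma*sqrt(T) = 0.23376427
exp(-rT) = 0.96608834
N(-d1) = 0.34851685; N(-d2) = 0.40758399
P = K * exp(-rT) * N(-d2) - S_0' * N(-d1) = 105.9400 * 0.96608834 * 0.40758399 - 107.42985067 * 0.34851685 = 4.2740


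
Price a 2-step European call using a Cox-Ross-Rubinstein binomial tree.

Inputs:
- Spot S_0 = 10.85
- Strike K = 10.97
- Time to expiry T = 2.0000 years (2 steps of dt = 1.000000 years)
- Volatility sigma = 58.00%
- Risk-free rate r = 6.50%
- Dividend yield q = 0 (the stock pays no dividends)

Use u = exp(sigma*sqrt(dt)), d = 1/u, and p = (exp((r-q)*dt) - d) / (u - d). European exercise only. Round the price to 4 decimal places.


dt = T/N = 1.000000
u = exp(sigma*sqrt(dt)) = 1.786038; d = 1/u = 0.559898
p = (exp((r-q)*dt) - d) / (u - d) = 0.413705
Discount per step: exp(-r*dt) = 0.937067
Stock lattice S(k, i) with i counting down-moves:
  k=0: S(0,0) = 10.8500
  k=1: S(1,0) = 19.3785; S(1,1) = 6.0749
  k=2: S(2,0) = 34.6108; S(2,1) = 10.8500; S(2,2) = 3.4013
Terminal payoffs V(N, i) = max(S_T - K, 0):
  V(2,0) = 23.640776; V(2,1) = 0.000000; V(2,2) = 0.000000
Backward induction: V(k, i) = exp(-r*dt) * [p * V(k+1, i) + (1-p) * V(k+1, i+1)].
  V(1,0) = exp(-r*dt) * [p*23.640776 + (1-p)*0.000000] = 9.164815
  V(1,1) = exp(-r*dt) * [p*0.000000 + (1-p)*0.000000] = 0.000000
  V(0,0) = exp(-r*dt) * [p*9.164815 + (1-p)*0.000000] = 3.552922

Answer: Price = V(0,0) = 3.5529


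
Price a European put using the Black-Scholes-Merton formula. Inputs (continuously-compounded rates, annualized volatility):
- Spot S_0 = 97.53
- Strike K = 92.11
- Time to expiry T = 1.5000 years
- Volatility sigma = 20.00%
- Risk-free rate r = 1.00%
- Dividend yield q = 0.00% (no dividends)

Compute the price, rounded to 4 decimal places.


d1 = (ln(S/K) + (r - q + 0.5*sigma^2) * T) / (sigma * sqrt(T)) = 0.41713385
d2 = d1 - sigma * sqrt(T) = 0.17218487
exp(-rT) = 0.98511194; exp(-qT) = 1.00000000
P = K * exp(-rT) * N(-d2) - S_0 * exp(-qT) * N(-d1)
N(-d1) = 0.33829025; N(-d2) = 0.43164610
P = 92.1100 * 0.98511194 * 0.43164610 - 97.5300 * 1.00000000 * 0.33829025 = 6.1735

Answer: Price = 6.1735


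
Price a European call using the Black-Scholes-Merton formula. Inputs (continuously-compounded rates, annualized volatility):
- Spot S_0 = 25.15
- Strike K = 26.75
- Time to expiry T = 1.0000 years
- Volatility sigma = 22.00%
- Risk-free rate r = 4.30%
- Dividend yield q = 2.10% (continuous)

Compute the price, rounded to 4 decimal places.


d1 = (ln(S/K) + (r - q + 0.5*sigma^2) * T) / (sigma * sqrt(T)) = -0.07034808
d2 = d1 - sigma * sqrt(T) = -0.29034808
exp(-rT) = 0.95791139; exp(-qT) = 0.97921896
C = S_0 * exp(-qT) * N(d1) - K * exp(-rT) * N(d2)
N(d1) = 0.47195831; N(d2) = 0.38577498
C = 25.1500 * 0.97921896 * 0.47195831 - 26.7500 * 0.95791139 * 0.38577498 = 1.7379

Answer: Price = 1.7379


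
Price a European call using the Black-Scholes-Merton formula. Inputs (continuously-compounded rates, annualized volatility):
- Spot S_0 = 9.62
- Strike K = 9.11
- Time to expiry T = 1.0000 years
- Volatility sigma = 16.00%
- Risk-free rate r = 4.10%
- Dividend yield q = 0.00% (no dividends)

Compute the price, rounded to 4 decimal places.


Answer: Price = 1.1244

Derivation:
d1 = (ln(S/K) + (r - q + 0.5*sigma^2) * T) / (sigma * sqrt(T)) = 0.67669721
d2 = d1 - sigma * sqrt(T) = 0.51669721
exp(-rT) = 0.95982913; exp(-qT) = 1.00000000
C = S_0 * exp(-qT) * N(d1) - K * exp(-rT) * N(d2)
N(d1) = 0.75070096; N(d2) = 0.69731623
C = 9.6200 * 1.00000000 * 0.75070096 - 9.1100 * 0.95982913 * 0.69731623 = 1.1244


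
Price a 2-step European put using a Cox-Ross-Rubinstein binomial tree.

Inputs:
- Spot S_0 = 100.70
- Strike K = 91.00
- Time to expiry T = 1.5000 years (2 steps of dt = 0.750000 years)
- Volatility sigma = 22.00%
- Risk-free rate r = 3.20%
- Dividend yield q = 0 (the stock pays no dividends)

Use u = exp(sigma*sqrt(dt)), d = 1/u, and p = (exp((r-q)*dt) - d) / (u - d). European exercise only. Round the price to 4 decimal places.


Answer: Price = V(0,0) = 4.9610

Derivation:
dt = T/N = 0.750000
u = exp(sigma*sqrt(dt)) = 1.209885; d = 1/u = 0.826525
p = (exp((r-q)*dt) - d) / (u - d) = 0.515874
Discount per step: exp(-r*dt) = 0.976286
Stock lattice S(k, i) with i counting down-moves:
  k=0: S(0,0) = 100.7000
  k=1: S(1,0) = 121.8355; S(1,1) = 83.2310
  k=2: S(2,0) = 147.4069; S(2,1) = 100.7000; S(2,2) = 68.7925
Terminal payoffs V(N, i) = max(K - S_T, 0):
  V(2,0) = 0.000000; V(2,1) = 0.000000; V(2,2) = 22.207507
Backward induction: V(k, i) = exp(-r*dt) * [p * V(k+1, i) + (1-p) * V(k+1, i+1)].
  V(1,0) = exp(-r*dt) * [p*0.000000 + (1-p)*0.000000] = 0.000000
  V(1,1) = exp(-r*dt) * [p*0.000000 + (1-p)*22.207507] = 10.496281
  V(0,0) = exp(-r*dt) * [p*0.000000 + (1-p)*10.496281] = 4.961021


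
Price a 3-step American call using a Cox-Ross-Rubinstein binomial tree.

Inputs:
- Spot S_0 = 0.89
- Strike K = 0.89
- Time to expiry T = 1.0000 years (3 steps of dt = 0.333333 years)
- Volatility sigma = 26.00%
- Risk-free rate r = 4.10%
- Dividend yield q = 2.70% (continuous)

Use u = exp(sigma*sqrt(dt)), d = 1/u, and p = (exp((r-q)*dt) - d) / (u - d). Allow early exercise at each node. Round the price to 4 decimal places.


Answer: Price = V(0,0) = 0.1026

Derivation:
dt = T/N = 0.333333
u = exp(sigma*sqrt(dt)) = 1.161963; d = 1/u = 0.860612
p = (exp((r-q)*dt) - d) / (u - d) = 0.478065
Discount per step: exp(-r*dt) = 0.986426
Stock lattice S(k, i) with i counting down-moves:
  k=0: S(0,0) = 0.8900
  k=1: S(1,0) = 1.0341; S(1,1) = 0.7659
  k=2: S(2,0) = 1.2016; S(2,1) = 0.8900; S(2,2) = 0.6592
  k=3: S(3,0) = 1.3963; S(3,1) = 1.0341; S(3,2) = 0.7659; S(3,3) = 0.5673
Terminal payoffs V(N, i) = max(S_T - K, 0):
  V(3,0) = 0.506263; V(3,1) = 0.144147; V(3,2) = 0.000000; V(3,3) = 0.000000
Backward induction: V(k, i) = exp(-r*dt) * [p * V(k+1, i) + (1-p) * V(k+1, i+1)]; then take max(V_cont, immediate exercise) for American.
  V(2,0) = exp(-r*dt) * [p*0.506263 + (1-p)*0.144147] = 0.312956; exercise = 0.311641; V(2,0) = max -> 0.312956
  V(2,1) = exp(-r*dt) * [p*0.144147 + (1-p)*0.000000] = 0.067976; exercise = 0.000000; V(2,1) = max -> 0.067976
  V(2,2) = exp(-r*dt) * [p*0.000000 + (1-p)*0.000000] = 0.000000; exercise = 0.000000; V(2,2) = max -> 0.000000
  V(1,0) = exp(-r*dt) * [p*0.312956 + (1-p)*0.067976] = 0.182580; exercise = 0.144147; V(1,0) = max -> 0.182580
  V(1,1) = exp(-r*dt) * [p*0.067976 + (1-p)*0.000000] = 0.032056; exercise = 0.000000; V(1,1) = max -> 0.032056
  V(0,0) = exp(-r*dt) * [p*0.182580 + (1-p)*0.032056] = 0.102604; exercise = 0.000000; V(0,0) = max -> 0.102604


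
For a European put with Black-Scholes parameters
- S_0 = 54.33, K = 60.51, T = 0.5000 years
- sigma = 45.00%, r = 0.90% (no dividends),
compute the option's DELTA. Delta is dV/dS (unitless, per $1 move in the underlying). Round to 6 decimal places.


d1 = -0.1653281025; d2 = -0.4835261540
phi(d1) = 0.3935271474; exp(-qT) = 1.0000000000; exp(-rT) = 0.9955101098
N(-d1) = 0.5656571297
Delta = -exp(-qT) * N(-d1) = -1.0000000000 * 0.5656571297 = -0.565657

Answer: Delta = -0.565657


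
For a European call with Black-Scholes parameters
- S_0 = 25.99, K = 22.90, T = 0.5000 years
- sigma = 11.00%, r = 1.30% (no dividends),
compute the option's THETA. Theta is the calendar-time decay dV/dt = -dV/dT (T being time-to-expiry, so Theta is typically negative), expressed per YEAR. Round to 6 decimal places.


Answer: Theta = -0.456277

Derivation:
d1 = 1.7497670754; d2 = 1.6719853294
phi(d1) = 0.0863124919; exp(-qT) = 1.0000000000; exp(-rT) = 0.9935210793
Theta = -S*exp(-qT)*phi(d1)*sigma/(2*sqrt(T)) - r*K*exp(-rT)*N(d2) + q*S*exp(-qT)*N(d1)
N(d1) = 0.9599207429; N(d2) = 0.9527363925; sqrt(T) = 0.7071067812
Term 1 = -25.9900 * 1.0000000000 * 0.0863124919 * 0.1100 / (2 * 0.7071067812) = -0.1744848088
Term 2 = -0.0130 * 22.9000 * 0.9935210793 * 0.9527363925 = -0.2817920102
Term 3 = 0 (no dividend yield, q = 0)
Theta = -0.1744848088 + (-0.2817920102) + (0.0000000000) = -0.456277


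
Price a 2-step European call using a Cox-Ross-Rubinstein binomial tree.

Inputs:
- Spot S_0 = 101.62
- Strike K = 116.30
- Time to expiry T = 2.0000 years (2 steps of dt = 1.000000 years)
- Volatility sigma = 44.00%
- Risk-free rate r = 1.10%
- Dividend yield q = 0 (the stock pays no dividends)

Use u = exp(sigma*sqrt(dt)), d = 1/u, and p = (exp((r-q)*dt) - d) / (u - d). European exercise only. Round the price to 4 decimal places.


dt = T/N = 1.000000
u = exp(sigma*sqrt(dt)) = 1.552707; d = 1/u = 0.644036
p = (exp((r-q)*dt) - d) / (u - d) = 0.403913
Discount per step: exp(-r*dt) = 0.989060
Stock lattice S(k, i) with i counting down-moves:
  k=0: S(0,0) = 101.6200
  k=1: S(1,0) = 157.7861; S(1,1) = 65.4470
  k=2: S(2,0) = 244.9956; S(2,1) = 101.6200; S(2,2) = 42.1502
Terminal payoffs V(N, i) = max(S_T - K, 0):
  V(2,0) = 128.695628; V(2,1) = 0.000000; V(2,2) = 0.000000
Backward induction: V(k, i) = exp(-r*dt) * [p * V(k+1, i) + (1-p) * V(k+1, i+1)].
  V(1,0) = exp(-r*dt) * [p*128.695628 + (1-p)*0.000000] = 51.413220
  V(1,1) = exp(-r*dt) * [p*0.000000 + (1-p)*0.000000] = 0.000000
  V(0,0) = exp(-r*dt) * [p*51.413220 + (1-p)*0.000000] = 20.539308

Answer: Price = V(0,0) = 20.5393


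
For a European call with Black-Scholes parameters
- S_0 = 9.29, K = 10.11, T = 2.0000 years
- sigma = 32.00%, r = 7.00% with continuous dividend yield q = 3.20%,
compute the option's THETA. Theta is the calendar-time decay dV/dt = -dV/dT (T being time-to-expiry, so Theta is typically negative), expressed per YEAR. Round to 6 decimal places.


Answer: Theta = -0.470653

Derivation:
d1 = 0.2073005500; d2 = -0.2452477899
phi(d1) = 0.3904617397; exp(-qT) = 0.9380049995; exp(-rT) = 0.8693582354
Theta = -S*exp(-qT)*phi(d1)*sigma/(2*sqrt(T)) - r*K*exp(-rT)*N(d2) + q*S*exp(-qT)*N(d1)
N(d1) = 0.5821124277; N(d2) = 0.4031322875; sqrt(T) = 1.4142135624
Term 1 = -9.2900 * 0.9380049995 * 0.3904617397 * 0.3200 / (2 * 1.4142135624) = -0.3849500115
Term 2 = -0.0700 * 10.1100 * 0.8693582354 * 0.4031322875 = -0.2480250529
Term 3 = 0.0320 * 9.2900 * 0.9380049995 * 0.5821124277 = 0.1623221240
Theta = -0.3849500115 + (-0.2480250529) + (0.1623221240) = -0.470653


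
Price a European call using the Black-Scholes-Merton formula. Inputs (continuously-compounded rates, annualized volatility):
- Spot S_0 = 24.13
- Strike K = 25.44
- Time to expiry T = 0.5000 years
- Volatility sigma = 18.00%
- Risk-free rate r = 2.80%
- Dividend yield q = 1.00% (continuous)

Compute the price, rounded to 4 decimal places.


Answer: Price = 0.7804

Derivation:
d1 = (ln(S/K) + (r - q + 0.5*sigma^2) * T) / (sigma * sqrt(T)) = -0.28101098
d2 = d1 - sigma * sqrt(T) = -0.40829020
exp(-rT) = 0.98609754; exp(-qT) = 0.99501248
C = S_0 * exp(-qT) * N(d1) - K * exp(-rT) * N(d2)
N(d1) = 0.38935099; N(d2) = 0.34153032
C = 24.1300 * 0.99501248 * 0.38935099 - 25.4400 * 0.98609754 * 0.34153032 = 0.7804


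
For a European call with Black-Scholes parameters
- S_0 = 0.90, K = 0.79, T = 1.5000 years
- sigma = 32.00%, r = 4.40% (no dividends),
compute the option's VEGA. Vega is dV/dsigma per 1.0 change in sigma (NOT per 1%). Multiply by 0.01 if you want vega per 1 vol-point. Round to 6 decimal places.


Answer: Vega = 0.344914

Derivation:
d1 = 0.6969865323; d2 = 0.3050681734
phi(d1) = 0.3129118848; exp(-qT) = 1.0000000000; exp(-rT) = 0.9361308643
Vega = S * exp(-qT) * phi(d1) * sqrt(T) = 0.9000 * 1.0000000000 * 0.3129118848 * 1.2247448714 = 0.344914


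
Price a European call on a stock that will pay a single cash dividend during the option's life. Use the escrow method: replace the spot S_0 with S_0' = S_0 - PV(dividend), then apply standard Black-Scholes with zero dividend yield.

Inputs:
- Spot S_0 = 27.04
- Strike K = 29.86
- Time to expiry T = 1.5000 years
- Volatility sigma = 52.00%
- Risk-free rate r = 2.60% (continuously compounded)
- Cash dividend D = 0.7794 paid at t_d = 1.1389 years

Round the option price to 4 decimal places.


Answer: Price = 5.7177

Derivation:
PV(D) = D * exp(-r * t_d) = 0.7794 * 0.97082272 = 0.75665923
S_0' = S_0 - PV(D) = 27.0400 - 0.75665923 = 26.28334077
d1 = (ln(S_0'/K) + (r + sigma^2/2)*T) / (sigma*sqrt(T)) = 0.17933957
d2 = d1 - sigma*sqrt(T) = -0.45752776
exp(-rT) = 0.96175071
N(d1) = 0.57116446; N(d2) = 0.32364588
C = S_0' * N(d1) - K * exp(-rT) * N(d2) = 26.28334077 * 0.57116446 - 29.8600 * 0.96175071 * 0.32364588 = 5.7177
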